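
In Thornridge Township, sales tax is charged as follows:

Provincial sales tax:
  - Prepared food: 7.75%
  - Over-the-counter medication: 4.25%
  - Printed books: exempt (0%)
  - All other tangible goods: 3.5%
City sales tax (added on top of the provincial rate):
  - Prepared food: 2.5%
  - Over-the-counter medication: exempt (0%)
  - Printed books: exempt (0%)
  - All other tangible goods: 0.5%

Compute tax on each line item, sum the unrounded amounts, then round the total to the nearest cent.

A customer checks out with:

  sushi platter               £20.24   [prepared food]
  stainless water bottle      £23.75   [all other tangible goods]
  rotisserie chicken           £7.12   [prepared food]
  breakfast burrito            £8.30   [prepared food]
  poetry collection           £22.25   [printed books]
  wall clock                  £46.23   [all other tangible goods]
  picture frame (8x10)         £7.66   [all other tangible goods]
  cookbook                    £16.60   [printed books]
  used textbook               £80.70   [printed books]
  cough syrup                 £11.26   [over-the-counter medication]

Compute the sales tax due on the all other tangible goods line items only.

£3.11

Stainless water bottle £23.75: all other tangible goods → 3.5% + 0.5% city = 4% → £0.95
Wall clock £46.23: all other tangible goods → 3.5% + 0.5% city = 4% → £1.8492
Picture frame (8x10) £7.66: all other tangible goods → 3.5% + 0.5% city = 4% → £0.3064
Tax on all other tangible goods: unrounded sum = £3.1056 → £3.11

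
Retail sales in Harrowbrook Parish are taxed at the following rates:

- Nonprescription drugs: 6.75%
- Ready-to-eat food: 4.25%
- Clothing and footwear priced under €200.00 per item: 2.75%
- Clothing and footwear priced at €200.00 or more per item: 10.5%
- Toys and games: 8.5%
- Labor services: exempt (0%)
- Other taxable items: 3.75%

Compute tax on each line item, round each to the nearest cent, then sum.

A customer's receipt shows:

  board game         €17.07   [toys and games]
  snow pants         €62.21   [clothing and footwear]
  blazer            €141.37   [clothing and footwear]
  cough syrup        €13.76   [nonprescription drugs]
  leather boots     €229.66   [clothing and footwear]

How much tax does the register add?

€32.09

Board game €17.07: toys and games → 8.5% → €1.45
Snow pants €62.21: clothing and footwear, under €200.00 → 2.75% → €1.71
Blazer €141.37: clothing and footwear, under €200.00 → 2.75% → €3.89
Cough syrup €13.76: nonprescription drugs → 6.75% → €0.93
Leather boots €229.66: clothing and footwear, €200.00 or more → 10.5% → €24.11
Total tax = €1.45 + €1.71 + €3.89 + €0.93 + €24.11 = €32.09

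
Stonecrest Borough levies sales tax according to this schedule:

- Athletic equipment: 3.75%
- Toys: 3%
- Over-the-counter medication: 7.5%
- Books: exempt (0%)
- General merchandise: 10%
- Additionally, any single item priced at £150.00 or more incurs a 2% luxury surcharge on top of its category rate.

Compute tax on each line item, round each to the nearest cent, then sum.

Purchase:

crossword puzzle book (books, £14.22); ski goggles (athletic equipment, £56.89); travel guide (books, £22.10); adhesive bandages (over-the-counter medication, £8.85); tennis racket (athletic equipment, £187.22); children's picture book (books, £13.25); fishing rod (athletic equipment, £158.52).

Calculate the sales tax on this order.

Crossword puzzle book £14.22: books → 0% → £0.00
Ski goggles £56.89: athletic equipment → 3.75% → £2.13
Travel guide £22.10: books → 0% → £0.00
Adhesive bandages £8.85: over-the-counter medication → 7.5% → £0.66
Tennis racket £187.22: athletic equipment → 3.75% + 2% surcharge = 5.75% → £10.77
Children's picture book £13.25: books → 0% → £0.00
Fishing rod £158.52: athletic equipment → 3.75% + 2% surcharge = 5.75% → £9.11
Total tax = £2.13 + £0.66 + £10.77 + £9.11 = £22.67

£22.67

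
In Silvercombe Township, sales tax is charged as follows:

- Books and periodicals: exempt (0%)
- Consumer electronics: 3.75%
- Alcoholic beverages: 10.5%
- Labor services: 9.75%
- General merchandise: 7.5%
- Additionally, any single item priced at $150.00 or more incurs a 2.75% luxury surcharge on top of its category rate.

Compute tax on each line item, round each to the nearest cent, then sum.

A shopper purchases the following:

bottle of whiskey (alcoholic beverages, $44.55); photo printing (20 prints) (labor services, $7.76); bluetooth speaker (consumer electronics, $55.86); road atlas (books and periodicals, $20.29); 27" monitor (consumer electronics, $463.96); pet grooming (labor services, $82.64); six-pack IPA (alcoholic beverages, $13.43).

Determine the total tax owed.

$47.16

Bottle of whiskey $44.55: alcoholic beverages → 10.5% → $4.68
Photo printing (20 prints) $7.76: labor services → 9.75% → $0.76
Bluetooth speaker $55.86: consumer electronics → 3.75% → $2.09
Road atlas $20.29: books and periodicals → 0% → $0.00
27" monitor $463.96: consumer electronics → 3.75% + 2.75% surcharge = 6.5% → $30.16
Pet grooming $82.64: labor services → 9.75% → $8.06
Six-pack IPA $13.43: alcoholic beverages → 10.5% → $1.41
Total tax = $4.68 + $0.76 + $2.09 + $30.16 + $8.06 + $1.41 = $47.16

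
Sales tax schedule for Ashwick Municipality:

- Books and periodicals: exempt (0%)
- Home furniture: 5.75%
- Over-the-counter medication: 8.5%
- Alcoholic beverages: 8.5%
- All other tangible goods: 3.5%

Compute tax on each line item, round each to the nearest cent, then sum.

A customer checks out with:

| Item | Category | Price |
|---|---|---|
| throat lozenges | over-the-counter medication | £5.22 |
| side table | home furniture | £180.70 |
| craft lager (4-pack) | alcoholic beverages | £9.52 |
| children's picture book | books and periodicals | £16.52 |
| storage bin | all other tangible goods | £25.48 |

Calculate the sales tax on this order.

Throat lozenges £5.22: over-the-counter medication → 8.5% → £0.44
Side table £180.70: home furniture → 5.75% → £10.39
Craft lager (4-pack) £9.52: alcoholic beverages → 8.5% → £0.81
Children's picture book £16.52: books and periodicals → 0% → £0.00
Storage bin £25.48: all other tangible goods → 3.5% → £0.89
Total tax = £0.44 + £10.39 + £0.81 + £0.89 = £12.53

£12.53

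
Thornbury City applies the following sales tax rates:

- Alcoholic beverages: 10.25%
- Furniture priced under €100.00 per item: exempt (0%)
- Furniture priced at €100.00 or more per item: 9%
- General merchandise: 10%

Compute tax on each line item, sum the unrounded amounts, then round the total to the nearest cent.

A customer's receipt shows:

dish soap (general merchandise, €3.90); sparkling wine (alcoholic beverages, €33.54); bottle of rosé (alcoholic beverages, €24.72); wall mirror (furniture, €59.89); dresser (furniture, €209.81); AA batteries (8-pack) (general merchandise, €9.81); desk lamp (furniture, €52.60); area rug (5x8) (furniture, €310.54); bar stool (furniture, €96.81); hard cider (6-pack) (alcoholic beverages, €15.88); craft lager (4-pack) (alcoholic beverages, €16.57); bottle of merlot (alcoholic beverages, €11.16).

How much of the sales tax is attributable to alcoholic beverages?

Sparkling wine €33.54: alcoholic beverages → 10.25% → €3.43785
Bottle of rosé €24.72: alcoholic beverages → 10.25% → €2.5338
Hard cider (6-pack) €15.88: alcoholic beverages → 10.25% → €1.6277
Craft lager (4-pack) €16.57: alcoholic beverages → 10.25% → €1.698425
Bottle of merlot €11.16: alcoholic beverages → 10.25% → €1.1439
Tax on alcoholic beverages: unrounded sum = €10.441675 → €10.44

€10.44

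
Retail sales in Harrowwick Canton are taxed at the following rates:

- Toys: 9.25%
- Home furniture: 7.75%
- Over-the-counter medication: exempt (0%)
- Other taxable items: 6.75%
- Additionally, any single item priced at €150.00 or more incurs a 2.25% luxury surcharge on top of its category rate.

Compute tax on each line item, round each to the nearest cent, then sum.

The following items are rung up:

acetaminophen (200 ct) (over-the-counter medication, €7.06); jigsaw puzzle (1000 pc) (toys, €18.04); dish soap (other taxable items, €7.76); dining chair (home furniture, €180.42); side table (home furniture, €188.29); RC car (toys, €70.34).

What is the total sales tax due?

€45.57

Acetaminophen (200 ct) €7.06: over-the-counter medication → 0% → €0.00
Jigsaw puzzle (1000 pc) €18.04: toys → 9.25% → €1.67
Dish soap €7.76: other taxable items → 6.75% → €0.52
Dining chair €180.42: home furniture → 7.75% + 2.25% surcharge = 10% → €18.04
Side table €188.29: home furniture → 7.75% + 2.25% surcharge = 10% → €18.83
RC car €70.34: toys → 9.25% → €6.51
Total tax = €1.67 + €0.52 + €18.04 + €18.83 + €6.51 = €45.57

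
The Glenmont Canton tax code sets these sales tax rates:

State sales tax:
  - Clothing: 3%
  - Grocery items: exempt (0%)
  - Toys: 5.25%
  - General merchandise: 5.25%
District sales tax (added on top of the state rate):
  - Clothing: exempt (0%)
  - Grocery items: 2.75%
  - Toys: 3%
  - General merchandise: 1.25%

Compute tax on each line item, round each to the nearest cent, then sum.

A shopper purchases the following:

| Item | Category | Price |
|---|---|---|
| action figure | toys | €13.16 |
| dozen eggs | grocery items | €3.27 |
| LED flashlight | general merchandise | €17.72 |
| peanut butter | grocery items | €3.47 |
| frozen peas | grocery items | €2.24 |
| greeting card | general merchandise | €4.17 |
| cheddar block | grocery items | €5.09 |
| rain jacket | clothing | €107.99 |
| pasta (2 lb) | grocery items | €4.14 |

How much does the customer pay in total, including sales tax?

€167.50

Action figure €13.16: toys → 5.25% + 3% district = 8.25% → €1.09
Dozen eggs €3.27: grocery items → 0% + 2.75% district = 2.75% → €0.09
LED flashlight €17.72: general merchandise → 5.25% + 1.25% district = 6.5% → €1.15
Peanut butter €3.47: grocery items → 0% + 2.75% district = 2.75% → €0.10
Frozen peas €2.24: grocery items → 0% + 2.75% district = 2.75% → €0.06
Greeting card €4.17: general merchandise → 5.25% + 1.25% district = 6.5% → €0.27
Cheddar block €5.09: grocery items → 0% + 2.75% district = 2.75% → €0.14
Rain jacket €107.99: clothing → 3% + 0% district = 3% → €3.24
Pasta (2 lb) €4.14: grocery items → 0% + 2.75% district = 2.75% → €0.11
Subtotal = €161.25; tax = €6.25; total due = €167.50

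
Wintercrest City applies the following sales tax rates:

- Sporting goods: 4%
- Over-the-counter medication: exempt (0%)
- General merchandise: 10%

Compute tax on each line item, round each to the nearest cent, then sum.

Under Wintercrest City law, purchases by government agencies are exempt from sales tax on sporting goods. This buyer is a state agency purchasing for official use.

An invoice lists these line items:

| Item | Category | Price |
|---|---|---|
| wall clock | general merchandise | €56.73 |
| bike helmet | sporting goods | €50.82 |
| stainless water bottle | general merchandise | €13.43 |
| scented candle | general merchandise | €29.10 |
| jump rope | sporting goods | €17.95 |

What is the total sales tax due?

Wall clock €56.73: general merchandise → 10% → €5.67
Bike helmet €50.82: sporting goods, buyer-exempt → 0% → €0.00
Stainless water bottle €13.43: general merchandise → 10% → €1.34
Scented candle €29.10: general merchandise → 10% → €2.91
Jump rope €17.95: sporting goods, buyer-exempt → 0% → €0.00
Total tax = €5.67 + €1.34 + €2.91 = €9.92

€9.92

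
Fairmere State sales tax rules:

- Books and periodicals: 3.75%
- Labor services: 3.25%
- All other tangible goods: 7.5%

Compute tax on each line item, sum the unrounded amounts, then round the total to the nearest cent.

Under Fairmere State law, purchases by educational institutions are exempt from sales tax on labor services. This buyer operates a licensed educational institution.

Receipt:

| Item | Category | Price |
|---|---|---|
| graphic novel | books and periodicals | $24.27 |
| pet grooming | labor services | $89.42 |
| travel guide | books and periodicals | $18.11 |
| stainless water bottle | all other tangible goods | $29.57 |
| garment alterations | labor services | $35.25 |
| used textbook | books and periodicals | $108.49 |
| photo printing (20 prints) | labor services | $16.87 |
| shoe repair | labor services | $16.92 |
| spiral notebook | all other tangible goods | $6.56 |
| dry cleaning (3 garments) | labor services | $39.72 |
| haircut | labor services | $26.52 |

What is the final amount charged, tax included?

$420.07

Graphic novel $24.27: books and periodicals → 3.75% → $0.910125
Pet grooming $89.42: labor services, buyer-exempt → 0% → $0.00
Travel guide $18.11: books and periodicals → 3.75% → $0.679125
Stainless water bottle $29.57: all other tangible goods → 7.5% → $2.21775
Garment alterations $35.25: labor services, buyer-exempt → 0% → $0.00
Used textbook $108.49: books and periodicals → 3.75% → $4.068375
Photo printing (20 prints) $16.87: labor services, buyer-exempt → 0% → $0.00
Shoe repair $16.92: labor services, buyer-exempt → 0% → $0.00
Spiral notebook $6.56: all other tangible goods → 7.5% → $0.492
Dry cleaning (3 garments) $39.72: labor services, buyer-exempt → 0% → $0.00
Haircut $26.52: labor services, buyer-exempt → 0% → $0.00
Subtotal = $411.70; unrounded tax = $8.367375 → $8.37; total due = $420.07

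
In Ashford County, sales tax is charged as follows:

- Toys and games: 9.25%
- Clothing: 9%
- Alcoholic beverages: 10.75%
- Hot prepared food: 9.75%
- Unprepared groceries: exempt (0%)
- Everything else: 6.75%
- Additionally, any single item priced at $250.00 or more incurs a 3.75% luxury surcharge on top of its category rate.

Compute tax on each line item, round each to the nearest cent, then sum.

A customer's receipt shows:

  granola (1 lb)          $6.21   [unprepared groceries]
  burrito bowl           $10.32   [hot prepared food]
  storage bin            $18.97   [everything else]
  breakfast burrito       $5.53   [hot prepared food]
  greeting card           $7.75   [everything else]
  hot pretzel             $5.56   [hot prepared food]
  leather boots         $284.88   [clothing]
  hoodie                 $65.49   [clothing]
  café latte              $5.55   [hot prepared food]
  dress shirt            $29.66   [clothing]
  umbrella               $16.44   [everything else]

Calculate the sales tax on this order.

Granola (1 lb) $6.21: unprepared groceries → 0% → $0.00
Burrito bowl $10.32: hot prepared food → 9.75% → $1.01
Storage bin $18.97: everything else → 6.75% → $1.28
Breakfast burrito $5.53: hot prepared food → 9.75% → $0.54
Greeting card $7.75: everything else → 6.75% → $0.52
Hot pretzel $5.56: hot prepared food → 9.75% → $0.54
Leather boots $284.88: clothing → 9% + 3.75% surcharge = 12.75% → $36.32
Hoodie $65.49: clothing → 9% → $5.89
Café latte $5.55: hot prepared food → 9.75% → $0.54
Dress shirt $29.66: clothing → 9% → $2.67
Umbrella $16.44: everything else → 6.75% → $1.11
Total tax = $1.01 + $1.28 + $0.54 + $0.52 + $0.54 + $36.32 + $5.89 + $0.54 + $2.67 + $1.11 = $50.42

$50.42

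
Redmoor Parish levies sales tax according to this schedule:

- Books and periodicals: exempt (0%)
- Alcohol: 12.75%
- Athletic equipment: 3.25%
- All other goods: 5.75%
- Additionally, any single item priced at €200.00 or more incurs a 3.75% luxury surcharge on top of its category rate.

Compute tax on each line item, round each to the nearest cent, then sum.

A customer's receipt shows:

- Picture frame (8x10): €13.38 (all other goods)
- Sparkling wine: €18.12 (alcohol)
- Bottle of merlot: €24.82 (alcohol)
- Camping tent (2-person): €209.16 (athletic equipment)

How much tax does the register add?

€20.88

Picture frame (8x10) €13.38: all other goods → 5.75% → €0.77
Sparkling wine €18.12: alcohol → 12.75% → €2.31
Bottle of merlot €24.82: alcohol → 12.75% → €3.16
Camping tent (2-person) €209.16: athletic equipment → 3.25% + 3.75% surcharge = 7% → €14.64
Total tax = €0.77 + €2.31 + €3.16 + €14.64 = €20.88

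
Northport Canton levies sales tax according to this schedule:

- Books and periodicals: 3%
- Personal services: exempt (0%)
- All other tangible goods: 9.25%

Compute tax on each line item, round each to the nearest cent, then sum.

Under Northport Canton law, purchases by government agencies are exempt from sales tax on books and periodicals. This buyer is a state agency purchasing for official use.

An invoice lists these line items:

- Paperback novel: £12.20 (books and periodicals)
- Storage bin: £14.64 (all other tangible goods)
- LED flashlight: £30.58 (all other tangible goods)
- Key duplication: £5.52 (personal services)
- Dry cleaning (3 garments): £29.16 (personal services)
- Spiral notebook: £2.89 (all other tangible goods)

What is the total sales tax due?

£4.45

Paperback novel £12.20: books and periodicals, buyer-exempt → 0% → £0.00
Storage bin £14.64: all other tangible goods → 9.25% → £1.35
LED flashlight £30.58: all other tangible goods → 9.25% → £2.83
Key duplication £5.52: personal services → 0% → £0.00
Dry cleaning (3 garments) £29.16: personal services → 0% → £0.00
Spiral notebook £2.89: all other tangible goods → 9.25% → £0.27
Total tax = £1.35 + £2.83 + £0.27 = £4.45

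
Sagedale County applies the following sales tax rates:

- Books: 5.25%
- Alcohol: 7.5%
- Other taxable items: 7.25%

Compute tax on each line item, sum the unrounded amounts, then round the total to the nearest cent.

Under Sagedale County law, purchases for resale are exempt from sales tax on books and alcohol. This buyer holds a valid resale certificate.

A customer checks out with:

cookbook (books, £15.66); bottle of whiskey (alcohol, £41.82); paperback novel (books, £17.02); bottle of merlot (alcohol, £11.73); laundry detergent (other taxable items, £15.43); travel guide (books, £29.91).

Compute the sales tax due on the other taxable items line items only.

Laundry detergent £15.43: other taxable items → 7.25% → £1.118675
Tax on other taxable items: unrounded sum = £1.118675 → £1.12

£1.12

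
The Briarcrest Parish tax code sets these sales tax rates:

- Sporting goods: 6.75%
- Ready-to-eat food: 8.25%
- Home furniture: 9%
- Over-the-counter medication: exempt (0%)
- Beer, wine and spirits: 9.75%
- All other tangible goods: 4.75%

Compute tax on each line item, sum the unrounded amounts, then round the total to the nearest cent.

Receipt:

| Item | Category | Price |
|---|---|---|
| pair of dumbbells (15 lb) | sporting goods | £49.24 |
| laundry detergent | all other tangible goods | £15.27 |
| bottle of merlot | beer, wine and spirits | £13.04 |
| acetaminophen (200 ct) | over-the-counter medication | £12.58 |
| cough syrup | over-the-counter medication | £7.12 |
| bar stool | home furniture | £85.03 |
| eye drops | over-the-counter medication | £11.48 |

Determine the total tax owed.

Pair of dumbbells (15 lb) £49.24: sporting goods → 6.75% → £3.3237
Laundry detergent £15.27: all other tangible goods → 4.75% → £0.725325
Bottle of merlot £13.04: beer, wine and spirits → 9.75% → £1.2714
Acetaminophen (200 ct) £12.58: over-the-counter medication → 0% → £0.00
Cough syrup £7.12: over-the-counter medication → 0% → £0.00
Bar stool £85.03: home furniture → 9% → £7.6527
Eye drops £11.48: over-the-counter medication → 0% → £0.00
Unrounded tax sum = £12.973125 → £12.97

£12.97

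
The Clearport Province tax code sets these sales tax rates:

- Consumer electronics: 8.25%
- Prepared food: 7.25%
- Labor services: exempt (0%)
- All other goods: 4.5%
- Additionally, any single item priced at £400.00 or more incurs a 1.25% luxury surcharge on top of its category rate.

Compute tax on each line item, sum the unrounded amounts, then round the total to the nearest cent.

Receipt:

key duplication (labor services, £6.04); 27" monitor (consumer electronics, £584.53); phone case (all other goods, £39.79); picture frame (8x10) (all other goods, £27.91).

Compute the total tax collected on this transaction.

Key duplication £6.04: labor services → 0% → £0.00
27" monitor £584.53: consumer electronics → 8.25% + 1.25% surcharge = 9.5% → £55.53035
Phone case £39.79: all other goods → 4.5% → £1.79055
Picture frame (8x10) £27.91: all other goods → 4.5% → £1.25595
Unrounded tax sum = £58.57685 → £58.58

£58.58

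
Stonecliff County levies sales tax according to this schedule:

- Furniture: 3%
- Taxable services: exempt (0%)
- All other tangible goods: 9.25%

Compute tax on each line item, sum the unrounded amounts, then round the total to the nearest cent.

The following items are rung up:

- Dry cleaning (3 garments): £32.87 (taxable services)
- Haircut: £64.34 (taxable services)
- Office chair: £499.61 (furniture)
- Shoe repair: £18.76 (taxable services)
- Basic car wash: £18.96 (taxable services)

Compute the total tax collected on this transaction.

£14.99

Dry cleaning (3 garments) £32.87: taxable services → 0% → £0.00
Haircut £64.34: taxable services → 0% → £0.00
Office chair £499.61: furniture → 3% → £14.9883
Shoe repair £18.76: taxable services → 0% → £0.00
Basic car wash £18.96: taxable services → 0% → £0.00
Unrounded tax sum = £14.9883 → £14.99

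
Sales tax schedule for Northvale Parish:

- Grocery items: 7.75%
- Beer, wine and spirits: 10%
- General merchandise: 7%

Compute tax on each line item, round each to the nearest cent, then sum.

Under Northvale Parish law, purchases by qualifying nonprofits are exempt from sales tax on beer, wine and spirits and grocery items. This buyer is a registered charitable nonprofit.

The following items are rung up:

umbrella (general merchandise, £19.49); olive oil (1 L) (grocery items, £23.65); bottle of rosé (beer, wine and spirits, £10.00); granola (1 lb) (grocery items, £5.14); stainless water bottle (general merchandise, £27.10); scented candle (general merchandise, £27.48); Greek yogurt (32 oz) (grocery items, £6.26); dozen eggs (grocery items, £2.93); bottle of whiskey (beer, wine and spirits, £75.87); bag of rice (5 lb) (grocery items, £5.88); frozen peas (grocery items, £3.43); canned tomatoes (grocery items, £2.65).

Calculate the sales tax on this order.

Umbrella £19.49: general merchandise → 7% → £1.36
Olive oil (1 L) £23.65: grocery items, buyer-exempt → 0% → £0.00
Bottle of rosé £10.00: beer, wine and spirits, buyer-exempt → 0% → £0.00
Granola (1 lb) £5.14: grocery items, buyer-exempt → 0% → £0.00
Stainless water bottle £27.10: general merchandise → 7% → £1.90
Scented candle £27.48: general merchandise → 7% → £1.92
Greek yogurt (32 oz) £6.26: grocery items, buyer-exempt → 0% → £0.00
Dozen eggs £2.93: grocery items, buyer-exempt → 0% → £0.00
Bottle of whiskey £75.87: beer, wine and spirits, buyer-exempt → 0% → £0.00
Bag of rice (5 lb) £5.88: grocery items, buyer-exempt → 0% → £0.00
Frozen peas £3.43: grocery items, buyer-exempt → 0% → £0.00
Canned tomatoes £2.65: grocery items, buyer-exempt → 0% → £0.00
Total tax = £1.36 + £1.90 + £1.92 = £5.18

£5.18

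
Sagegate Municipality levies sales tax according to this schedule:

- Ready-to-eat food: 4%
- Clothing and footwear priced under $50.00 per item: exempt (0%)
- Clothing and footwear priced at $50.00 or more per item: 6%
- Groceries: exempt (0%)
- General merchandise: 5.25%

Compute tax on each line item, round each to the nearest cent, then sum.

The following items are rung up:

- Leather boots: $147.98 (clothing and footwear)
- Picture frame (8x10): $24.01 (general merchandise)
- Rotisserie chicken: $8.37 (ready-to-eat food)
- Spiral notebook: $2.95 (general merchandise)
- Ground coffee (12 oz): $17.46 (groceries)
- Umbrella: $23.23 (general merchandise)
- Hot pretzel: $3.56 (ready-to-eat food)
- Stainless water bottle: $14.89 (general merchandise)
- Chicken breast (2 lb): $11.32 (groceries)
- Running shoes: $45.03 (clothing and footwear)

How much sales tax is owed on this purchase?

$12.76

Leather boots $147.98: clothing and footwear, $50.00 or more → 6% → $8.88
Picture frame (8x10) $24.01: general merchandise → 5.25% → $1.26
Rotisserie chicken $8.37: ready-to-eat food → 4% → $0.33
Spiral notebook $2.95: general merchandise → 5.25% → $0.15
Ground coffee (12 oz) $17.46: groceries → 0% → $0.00
Umbrella $23.23: general merchandise → 5.25% → $1.22
Hot pretzel $3.56: ready-to-eat food → 4% → $0.14
Stainless water bottle $14.89: general merchandise → 5.25% → $0.78
Chicken breast (2 lb) $11.32: groceries → 0% → $0.00
Running shoes $45.03: clothing and footwear, under $50.00 → 0% → $0.00
Total tax = $8.88 + $1.26 + $0.33 + $0.15 + $1.22 + $0.14 + $0.78 = $12.76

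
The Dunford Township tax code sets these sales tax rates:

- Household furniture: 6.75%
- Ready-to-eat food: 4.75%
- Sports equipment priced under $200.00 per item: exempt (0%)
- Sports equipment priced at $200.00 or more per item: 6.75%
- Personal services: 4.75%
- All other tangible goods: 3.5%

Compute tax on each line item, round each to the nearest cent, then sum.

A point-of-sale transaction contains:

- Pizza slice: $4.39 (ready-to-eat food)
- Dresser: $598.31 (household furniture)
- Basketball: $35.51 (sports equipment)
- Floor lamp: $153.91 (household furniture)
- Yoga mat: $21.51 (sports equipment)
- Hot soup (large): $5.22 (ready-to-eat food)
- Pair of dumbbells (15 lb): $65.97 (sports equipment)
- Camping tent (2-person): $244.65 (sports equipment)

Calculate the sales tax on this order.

Pizza slice $4.39: ready-to-eat food → 4.75% → $0.21
Dresser $598.31: household furniture → 6.75% → $40.39
Basketball $35.51: sports equipment, under $200.00 → 0% → $0.00
Floor lamp $153.91: household furniture → 6.75% → $10.39
Yoga mat $21.51: sports equipment, under $200.00 → 0% → $0.00
Hot soup (large) $5.22: ready-to-eat food → 4.75% → $0.25
Pair of dumbbells (15 lb) $65.97: sports equipment, under $200.00 → 0% → $0.00
Camping tent (2-person) $244.65: sports equipment, $200.00 or more → 6.75% → $16.51
Total tax = $0.21 + $40.39 + $10.39 + $0.25 + $16.51 = $67.75

$67.75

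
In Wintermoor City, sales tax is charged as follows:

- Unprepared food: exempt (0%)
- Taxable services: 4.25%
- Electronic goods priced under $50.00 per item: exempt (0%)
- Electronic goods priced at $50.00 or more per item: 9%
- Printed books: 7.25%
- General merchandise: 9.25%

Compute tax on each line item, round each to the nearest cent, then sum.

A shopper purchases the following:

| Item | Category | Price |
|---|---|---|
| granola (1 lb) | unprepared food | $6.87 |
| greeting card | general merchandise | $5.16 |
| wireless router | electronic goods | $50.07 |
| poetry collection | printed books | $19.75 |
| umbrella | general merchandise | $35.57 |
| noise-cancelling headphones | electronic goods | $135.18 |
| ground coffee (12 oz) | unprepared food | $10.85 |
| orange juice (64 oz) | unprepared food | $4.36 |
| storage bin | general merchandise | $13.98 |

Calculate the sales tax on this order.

Granola (1 lb) $6.87: unprepared food → 0% → $0.00
Greeting card $5.16: general merchandise → 9.25% → $0.48
Wireless router $50.07: electronic goods, $50.00 or more → 9% → $4.51
Poetry collection $19.75: printed books → 7.25% → $1.43
Umbrella $35.57: general merchandise → 9.25% → $3.29
Noise-cancelling headphones $135.18: electronic goods, $50.00 or more → 9% → $12.17
Ground coffee (12 oz) $10.85: unprepared food → 0% → $0.00
Orange juice (64 oz) $4.36: unprepared food → 0% → $0.00
Storage bin $13.98: general merchandise → 9.25% → $1.29
Total tax = $0.48 + $4.51 + $1.43 + $3.29 + $12.17 + $1.29 = $23.17

$23.17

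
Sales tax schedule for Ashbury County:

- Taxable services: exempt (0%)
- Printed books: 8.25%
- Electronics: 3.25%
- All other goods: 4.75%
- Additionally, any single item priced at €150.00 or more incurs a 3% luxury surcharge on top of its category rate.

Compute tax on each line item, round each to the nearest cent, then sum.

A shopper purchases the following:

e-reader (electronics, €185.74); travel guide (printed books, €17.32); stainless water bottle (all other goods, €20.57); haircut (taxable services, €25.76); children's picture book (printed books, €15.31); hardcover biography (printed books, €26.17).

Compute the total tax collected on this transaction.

E-reader €185.74: electronics → 3.25% + 3% surcharge = 6.25% → €11.61
Travel guide €17.32: printed books → 8.25% → €1.43
Stainless water bottle €20.57: all other goods → 4.75% → €0.98
Haircut €25.76: taxable services → 0% → €0.00
Children's picture book €15.31: printed books → 8.25% → €1.26
Hardcover biography €26.17: printed books → 8.25% → €2.16
Total tax = €11.61 + €1.43 + €0.98 + €1.26 + €2.16 = €17.44

€17.44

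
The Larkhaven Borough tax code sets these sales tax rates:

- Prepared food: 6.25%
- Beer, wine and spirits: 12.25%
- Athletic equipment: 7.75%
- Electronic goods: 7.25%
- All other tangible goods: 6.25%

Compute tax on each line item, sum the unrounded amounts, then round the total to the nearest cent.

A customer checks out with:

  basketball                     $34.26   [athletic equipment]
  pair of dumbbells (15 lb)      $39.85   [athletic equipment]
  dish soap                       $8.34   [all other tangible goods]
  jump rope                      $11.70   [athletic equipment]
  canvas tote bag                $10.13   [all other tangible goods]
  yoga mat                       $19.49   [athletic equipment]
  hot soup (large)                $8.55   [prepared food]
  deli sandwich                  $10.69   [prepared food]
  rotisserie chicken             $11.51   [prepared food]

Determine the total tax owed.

$11.24

Basketball $34.26: athletic equipment → 7.75% → $2.65515
Pair of dumbbells (15 lb) $39.85: athletic equipment → 7.75% → $3.088375
Dish soap $8.34: all other tangible goods → 6.25% → $0.52125
Jump rope $11.70: athletic equipment → 7.75% → $0.90675
Canvas tote bag $10.13: all other tangible goods → 6.25% → $0.633125
Yoga mat $19.49: athletic equipment → 7.75% → $1.510475
Hot soup (large) $8.55: prepared food → 6.25% → $0.534375
Deli sandwich $10.69: prepared food → 6.25% → $0.668125
Rotisserie chicken $11.51: prepared food → 6.25% → $0.719375
Unrounded tax sum = $11.237 → $11.24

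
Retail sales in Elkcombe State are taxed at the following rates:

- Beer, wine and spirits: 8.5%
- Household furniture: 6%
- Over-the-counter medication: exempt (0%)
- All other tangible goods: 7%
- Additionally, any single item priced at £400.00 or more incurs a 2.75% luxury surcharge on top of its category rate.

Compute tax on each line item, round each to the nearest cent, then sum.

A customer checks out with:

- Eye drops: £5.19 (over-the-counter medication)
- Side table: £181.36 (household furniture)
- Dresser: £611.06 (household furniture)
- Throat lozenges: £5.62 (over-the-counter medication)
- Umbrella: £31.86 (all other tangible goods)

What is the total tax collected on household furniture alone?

£64.35

Side table £181.36: household furniture → 6% → £10.88
Dresser £611.06: household furniture → 6% + 2.75% surcharge = 8.75% → £53.47
Tax on household furniture = £10.88 + £53.47 = £64.35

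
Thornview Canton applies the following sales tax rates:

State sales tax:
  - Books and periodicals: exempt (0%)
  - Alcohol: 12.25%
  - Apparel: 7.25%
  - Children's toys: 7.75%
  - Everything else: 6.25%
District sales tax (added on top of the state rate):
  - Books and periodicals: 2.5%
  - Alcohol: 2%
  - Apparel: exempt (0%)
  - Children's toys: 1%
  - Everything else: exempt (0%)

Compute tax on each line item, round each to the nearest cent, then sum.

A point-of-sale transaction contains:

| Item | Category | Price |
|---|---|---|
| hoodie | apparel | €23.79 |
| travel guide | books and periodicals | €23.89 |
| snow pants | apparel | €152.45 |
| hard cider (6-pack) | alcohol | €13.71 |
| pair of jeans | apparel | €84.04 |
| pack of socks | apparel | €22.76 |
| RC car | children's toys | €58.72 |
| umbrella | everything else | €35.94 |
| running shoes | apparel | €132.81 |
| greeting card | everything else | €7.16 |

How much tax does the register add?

€40.53

Hoodie €23.79: apparel → 7.25% + 0% district = 7.25% → €1.72
Travel guide €23.89: books and periodicals → 0% + 2.5% district = 2.5% → €0.60
Snow pants €152.45: apparel → 7.25% + 0% district = 7.25% → €11.05
Hard cider (6-pack) €13.71: alcohol → 12.25% + 2% district = 14.25% → €1.95
Pair of jeans €84.04: apparel → 7.25% + 0% district = 7.25% → €6.09
Pack of socks €22.76: apparel → 7.25% + 0% district = 7.25% → €1.65
RC car €58.72: children's toys → 7.75% + 1% district = 8.75% → €5.14
Umbrella €35.94: everything else → 6.25% + 0% district = 6.25% → €2.25
Running shoes €132.81: apparel → 7.25% + 0% district = 7.25% → €9.63
Greeting card €7.16: everything else → 6.25% + 0% district = 6.25% → €0.45
Total tax = €1.72 + €0.60 + €11.05 + €1.95 + €6.09 + €1.65 + €5.14 + €2.25 + €9.63 + €0.45 = €40.53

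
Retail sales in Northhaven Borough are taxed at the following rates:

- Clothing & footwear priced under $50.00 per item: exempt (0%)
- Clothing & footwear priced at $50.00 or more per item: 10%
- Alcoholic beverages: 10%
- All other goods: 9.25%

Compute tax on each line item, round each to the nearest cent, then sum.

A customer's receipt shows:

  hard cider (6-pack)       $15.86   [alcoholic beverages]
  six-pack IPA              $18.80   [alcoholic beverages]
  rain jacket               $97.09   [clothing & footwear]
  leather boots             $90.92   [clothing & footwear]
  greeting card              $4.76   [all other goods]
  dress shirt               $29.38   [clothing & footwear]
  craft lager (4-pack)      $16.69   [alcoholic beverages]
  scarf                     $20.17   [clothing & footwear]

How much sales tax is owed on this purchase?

Hard cider (6-pack) $15.86: alcoholic beverages → 10% → $1.59
Six-pack IPA $18.80: alcoholic beverages → 10% → $1.88
Rain jacket $97.09: clothing & footwear, $50.00 or more → 10% → $9.71
Leather boots $90.92: clothing & footwear, $50.00 or more → 10% → $9.09
Greeting card $4.76: all other goods → 9.25% → $0.44
Dress shirt $29.38: clothing & footwear, under $50.00 → 0% → $0.00
Craft lager (4-pack) $16.69: alcoholic beverages → 10% → $1.67
Scarf $20.17: clothing & footwear, under $50.00 → 0% → $0.00
Total tax = $1.59 + $1.88 + $9.71 + $9.09 + $0.44 + $1.67 = $24.38

$24.38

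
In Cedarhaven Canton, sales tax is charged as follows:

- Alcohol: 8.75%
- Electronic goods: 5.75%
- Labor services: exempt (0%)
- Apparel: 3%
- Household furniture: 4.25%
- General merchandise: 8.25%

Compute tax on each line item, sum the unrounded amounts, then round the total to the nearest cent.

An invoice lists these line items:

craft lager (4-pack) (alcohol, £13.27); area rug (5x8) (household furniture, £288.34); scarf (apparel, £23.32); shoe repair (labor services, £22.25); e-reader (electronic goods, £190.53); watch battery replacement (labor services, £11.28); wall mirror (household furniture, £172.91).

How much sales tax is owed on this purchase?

Craft lager (4-pack) £13.27: alcohol → 8.75% → £1.161125
Area rug (5x8) £288.34: household furniture → 4.25% → £12.25445
Scarf £23.32: apparel → 3% → £0.6996
Shoe repair £22.25: labor services → 0% → £0.00
E-reader £190.53: electronic goods → 5.75% → £10.955475
Watch battery replacement £11.28: labor services → 0% → £0.00
Wall mirror £172.91: household furniture → 4.25% → £7.348675
Unrounded tax sum = £32.419325 → £32.42

£32.42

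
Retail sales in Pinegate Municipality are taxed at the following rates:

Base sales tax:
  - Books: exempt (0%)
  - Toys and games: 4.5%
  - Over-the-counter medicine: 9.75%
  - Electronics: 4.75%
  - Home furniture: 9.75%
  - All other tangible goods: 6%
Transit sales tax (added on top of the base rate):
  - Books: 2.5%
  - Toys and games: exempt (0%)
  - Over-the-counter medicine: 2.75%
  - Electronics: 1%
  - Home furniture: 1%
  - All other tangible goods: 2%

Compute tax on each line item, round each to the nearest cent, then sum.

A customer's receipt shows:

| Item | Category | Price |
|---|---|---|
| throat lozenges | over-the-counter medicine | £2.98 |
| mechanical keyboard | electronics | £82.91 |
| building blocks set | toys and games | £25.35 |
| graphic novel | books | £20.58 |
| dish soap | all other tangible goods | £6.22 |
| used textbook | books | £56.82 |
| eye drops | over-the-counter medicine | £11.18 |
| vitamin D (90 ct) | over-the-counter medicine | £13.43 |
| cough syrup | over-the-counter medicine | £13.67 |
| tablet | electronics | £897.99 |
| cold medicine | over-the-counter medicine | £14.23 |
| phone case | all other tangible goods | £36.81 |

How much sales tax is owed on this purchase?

£69.85

Throat lozenges £2.98: over-the-counter medicine → 9.75% + 2.75% transit = 12.5% → £0.37
Mechanical keyboard £82.91: electronics → 4.75% + 1% transit = 5.75% → £4.77
Building blocks set £25.35: toys and games → 4.5% + 0% transit = 4.5% → £1.14
Graphic novel £20.58: books → 0% + 2.5% transit = 2.5% → £0.51
Dish soap £6.22: all other tangible goods → 6% + 2% transit = 8% → £0.50
Used textbook £56.82: books → 0% + 2.5% transit = 2.5% → £1.42
Eye drops £11.18: over-the-counter medicine → 9.75% + 2.75% transit = 12.5% → £1.40
Vitamin D (90 ct) £13.43: over-the-counter medicine → 9.75% + 2.75% transit = 12.5% → £1.68
Cough syrup £13.67: over-the-counter medicine → 9.75% + 2.75% transit = 12.5% → £1.71
Tablet £897.99: electronics → 4.75% + 1% transit = 5.75% → £51.63
Cold medicine £14.23: over-the-counter medicine → 9.75% + 2.75% transit = 12.5% → £1.78
Phone case £36.81: all other tangible goods → 6% + 2% transit = 8% → £2.94
Total tax = £0.37 + £4.77 + £1.14 + £0.51 + £0.50 + £1.42 + £1.40 + £1.68 + £1.71 + £51.63 + £1.78 + £2.94 = £69.85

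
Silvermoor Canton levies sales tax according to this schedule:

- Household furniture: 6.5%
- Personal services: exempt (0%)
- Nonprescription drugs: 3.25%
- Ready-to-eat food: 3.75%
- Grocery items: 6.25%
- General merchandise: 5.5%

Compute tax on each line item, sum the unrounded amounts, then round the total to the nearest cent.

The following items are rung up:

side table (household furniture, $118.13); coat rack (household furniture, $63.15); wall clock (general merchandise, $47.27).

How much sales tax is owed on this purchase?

$14.38

Side table $118.13: household furniture → 6.5% → $7.67845
Coat rack $63.15: household furniture → 6.5% → $4.10475
Wall clock $47.27: general merchandise → 5.5% → $2.59985
Unrounded tax sum = $14.38305 → $14.38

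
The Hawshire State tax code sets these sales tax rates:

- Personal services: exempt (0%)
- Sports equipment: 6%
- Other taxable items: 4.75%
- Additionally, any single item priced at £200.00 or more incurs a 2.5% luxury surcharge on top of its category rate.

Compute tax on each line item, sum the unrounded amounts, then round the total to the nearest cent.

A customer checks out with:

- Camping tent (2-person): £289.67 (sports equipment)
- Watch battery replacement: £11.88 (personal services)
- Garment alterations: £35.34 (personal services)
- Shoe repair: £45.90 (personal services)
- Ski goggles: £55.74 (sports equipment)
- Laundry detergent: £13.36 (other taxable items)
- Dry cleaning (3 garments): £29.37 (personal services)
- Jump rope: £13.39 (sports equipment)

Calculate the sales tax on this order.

£29.40

Camping tent (2-person) £289.67: sports equipment → 6% + 2.5% surcharge = 8.5% → £24.62195
Watch battery replacement £11.88: personal services → 0% → £0.00
Garment alterations £35.34: personal services → 0% → £0.00
Shoe repair £45.90: personal services → 0% → £0.00
Ski goggles £55.74: sports equipment → 6% → £3.3444
Laundry detergent £13.36: other taxable items → 4.75% → £0.6346
Dry cleaning (3 garments) £29.37: personal services → 0% → £0.00
Jump rope £13.39: sports equipment → 6% → £0.8034
Unrounded tax sum = £29.40435 → £29.40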